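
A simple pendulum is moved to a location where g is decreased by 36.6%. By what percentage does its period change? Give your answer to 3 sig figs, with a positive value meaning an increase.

25.6%

T ∝ 1/√g, so T'/T = 1/√(0.6340) = 1.256.
Percentage change in T = (1.256 − 1) × 100% = 25.6%.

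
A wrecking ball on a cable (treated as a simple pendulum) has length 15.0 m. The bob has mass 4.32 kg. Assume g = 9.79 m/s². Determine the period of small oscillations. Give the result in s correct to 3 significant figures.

T = 2π√(L/g) = 2π√(15.0/9.79) = 2π × 1.238 = 7.78 s.

7.78 s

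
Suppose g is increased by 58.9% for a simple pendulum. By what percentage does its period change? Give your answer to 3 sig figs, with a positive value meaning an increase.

T ∝ 1/√g, so T'/T = 1/√(1.589) = 0.7933.
Percentage change in T = (0.7933 − 1) × 100% = -20.7%.

-20.7%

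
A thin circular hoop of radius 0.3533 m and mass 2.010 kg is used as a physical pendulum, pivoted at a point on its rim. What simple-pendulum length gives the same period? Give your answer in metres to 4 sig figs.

The equivalent simple-pendulum length is L_eq = I/(md), where I is about the pivot and d = 0.35330 m.
I_cm = mR² = 0.25089 kg·m², so I = I_cm + md² = 0.25089 + 0.25089 = 0.50178 kg·m².
L_eq = 0.50178/(2.010 × 0.35330) = 0.7066 m.

0.7066 m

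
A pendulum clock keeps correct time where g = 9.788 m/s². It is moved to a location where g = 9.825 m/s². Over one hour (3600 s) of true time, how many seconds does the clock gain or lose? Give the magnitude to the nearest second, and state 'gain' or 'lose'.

The clock's period scales as T ∝ 1/√g, so T'/T = √(9.788/9.825) = 0.998115.
In 3600 s of true time the clock registers 3600/0.998115 = 3606.8 s, so it gains 7 s.

gain 7 s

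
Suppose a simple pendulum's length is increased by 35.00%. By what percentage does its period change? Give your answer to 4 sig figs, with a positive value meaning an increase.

16.19%

T ∝ √L, so T'/T = √(1.3500) = 1.1619.
Percentage change in T = (1.1619 − 1) × 100% = 16.19%.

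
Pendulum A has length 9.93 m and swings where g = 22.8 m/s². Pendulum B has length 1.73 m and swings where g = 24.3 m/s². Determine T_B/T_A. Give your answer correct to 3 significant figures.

T = 2π√(L/g), so T_B/T_A = √((L_B/g_B)/(L_A/g_A)) = √((1.73/24.3)/(9.93/22.8)) = 0.404.

0.404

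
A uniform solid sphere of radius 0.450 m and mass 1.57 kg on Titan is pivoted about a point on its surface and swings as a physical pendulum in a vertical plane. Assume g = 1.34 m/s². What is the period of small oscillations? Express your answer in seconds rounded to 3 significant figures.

I_cm = (2/5)mr² = 0.1272 kg·m². The pivot is at distance d = 0.450 m from the centre of mass.
By the parallel-axis theorem, I = I_cm + md² = 0.1272 + 0.3179 = 0.4451 kg·m².
T = 2π√(I/(mgd)) = 2π√(0.4451/(1.57 × 1.34 × 0.450)) = 4.31 s.

4.31 s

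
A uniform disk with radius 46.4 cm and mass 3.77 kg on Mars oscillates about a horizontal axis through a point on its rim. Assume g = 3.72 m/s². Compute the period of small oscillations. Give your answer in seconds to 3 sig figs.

2.72 s

I_cm = ½mr² = 0.4058 kg·m². The pivot is at distance d = 0.464 m from the centre of mass.
By the parallel-axis theorem, I = I_cm + md² = 0.4058 + 0.8117 = 1.217 kg·m².
T = 2π√(I/(mgd)) = 2π√(1.217/(3.77 × 3.72 × 0.464)) = 2.72 s.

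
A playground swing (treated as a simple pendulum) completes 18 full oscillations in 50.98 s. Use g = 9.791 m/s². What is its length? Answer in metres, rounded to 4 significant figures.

T = 50.98/18 = 2.8322 s.
From T = 2π√(L/g), L = gT²/(4π²) = 9.791 × 2.8322²/(4π²) = 1.989 m.

1.989 m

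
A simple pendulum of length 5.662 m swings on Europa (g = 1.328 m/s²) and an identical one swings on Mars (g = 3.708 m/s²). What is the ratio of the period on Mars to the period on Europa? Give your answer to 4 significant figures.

0.5985

T ∝ 1/√g, so T₂/T₁ = √(g₁/g₂) = √(1.328/3.708) = 0.5985.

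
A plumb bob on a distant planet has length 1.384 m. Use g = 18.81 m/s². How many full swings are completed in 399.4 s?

T = 2π√(L/g) = 2π√(1.384/18.81) = 1.7043 s.
Number of complete oscillations = ⌊399.4/1.7043⌋ = ⌊234.34⌋ = 234.

234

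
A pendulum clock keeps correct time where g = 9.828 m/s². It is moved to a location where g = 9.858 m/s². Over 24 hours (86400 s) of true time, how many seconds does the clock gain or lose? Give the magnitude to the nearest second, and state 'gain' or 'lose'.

gain 132 s

The clock's period scales as T ∝ 1/√g, so T'/T = √(9.828/9.858) = 0.998477.
In 86400 s of true time the clock registers 86400/0.998477 = 86531.8 s, so it gains 132 s.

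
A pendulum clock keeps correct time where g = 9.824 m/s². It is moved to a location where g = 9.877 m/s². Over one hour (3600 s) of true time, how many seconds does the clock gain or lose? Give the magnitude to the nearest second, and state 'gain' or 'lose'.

gain 10 s

The clock's period scales as T ∝ 1/√g, so T'/T = √(9.824/9.877) = 0.997313.
In 3600 s of true time the clock registers 3600/0.997313 = 3609.7 s, so it gains 10 s.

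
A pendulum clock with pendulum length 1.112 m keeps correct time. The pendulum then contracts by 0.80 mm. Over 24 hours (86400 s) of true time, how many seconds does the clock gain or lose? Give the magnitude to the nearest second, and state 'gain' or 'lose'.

gain 31 s

T ∝ √L, so T'/T = √(1.11120/1.112) = 0.999640.
In 86400 s of true time the clock registers 86400/0.999640 = 86431.1 s, so it gains 31 s.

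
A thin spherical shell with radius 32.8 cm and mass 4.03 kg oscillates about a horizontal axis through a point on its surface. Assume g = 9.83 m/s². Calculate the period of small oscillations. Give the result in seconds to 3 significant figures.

1.48 s

I_cm = (2/3)mr² = 0.2890 kg·m². The pivot is at distance d = 0.328 m from the centre of mass.
By the parallel-axis theorem, I = I_cm + md² = 0.2890 + 0.4336 = 0.7226 kg·m².
T = 2π√(I/(mgd)) = 2π√(0.7226/(4.03 × 9.83 × 0.328)) = 1.48 s.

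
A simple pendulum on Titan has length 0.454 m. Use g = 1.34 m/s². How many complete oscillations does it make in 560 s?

T = 2π√(L/g) = 2π√(0.454/1.34) = 3.657 s.
Number of complete oscillations = ⌊560/3.657⌋ = ⌊153.1⌋ = 153.

153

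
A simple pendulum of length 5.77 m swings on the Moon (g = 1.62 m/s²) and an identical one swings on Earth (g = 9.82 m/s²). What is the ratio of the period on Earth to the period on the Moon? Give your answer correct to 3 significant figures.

T ∝ 1/√g, so T₂/T₁ = √(g₁/g₂) = √(1.62/9.82) = 0.406.

0.406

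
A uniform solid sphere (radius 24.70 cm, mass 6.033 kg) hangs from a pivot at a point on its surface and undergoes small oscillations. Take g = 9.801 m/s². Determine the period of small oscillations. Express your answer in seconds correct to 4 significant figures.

1.180 s

I_cm = (2/5)mr² = 0.14723 kg·m². The pivot is at distance d = 0.2470 m from the centre of mass.
By the parallel-axis theorem, I = I_cm + md² = 0.14723 + 0.36807 = 0.51529 kg·m².
T = 2π√(I/(mgd)) = 2π√(0.51529/(6.033 × 9.801 × 0.2470)) = 1.180 s.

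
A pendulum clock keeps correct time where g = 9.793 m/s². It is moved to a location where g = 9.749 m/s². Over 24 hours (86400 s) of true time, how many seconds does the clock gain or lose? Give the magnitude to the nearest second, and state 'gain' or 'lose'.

lose 194 s

The clock's period scales as T ∝ 1/√g, so T'/T = √(9.793/9.749) = 1.00225.
In 86400 s of true time the clock registers 86400/1.00225 = 86205.7 s, so it loses 194 s.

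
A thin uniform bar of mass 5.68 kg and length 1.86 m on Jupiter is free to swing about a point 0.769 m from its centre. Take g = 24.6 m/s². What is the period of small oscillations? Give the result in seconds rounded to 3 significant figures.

1.35 s

For a physical pendulum T = 2π√(I/(mgd)), with d = 0.7690 m from pivot to centre of mass.
I_cm = mL²/12 = 5.68 × 1.86²/12 = 1.638 kg·m²; I = I_cm + md² = 1.638 + 5.68 × 0.7690² = 4.996 kg·m².
T = 2π√(4.996/(5.68 × 24.6 × 0.7690)) = 1.35 s.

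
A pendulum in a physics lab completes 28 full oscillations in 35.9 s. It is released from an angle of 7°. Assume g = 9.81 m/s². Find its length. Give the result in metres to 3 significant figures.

T = 35.9/28 = 1.282 s.
From T = 2π√(L/g), L = gT²/(4π²) = 9.81 × 1.282²/(4π²) = 0.408 m.

0.408 m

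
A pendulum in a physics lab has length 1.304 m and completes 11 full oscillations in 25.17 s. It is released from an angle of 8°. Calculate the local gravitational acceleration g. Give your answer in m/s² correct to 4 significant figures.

9.832 m/s²

T = 25.17/11 = 2.2882 s.
From T = 2π√(L/g), g = 4π²L/T² = 4π² × 1.304/2.2882² = 9.832 m/s².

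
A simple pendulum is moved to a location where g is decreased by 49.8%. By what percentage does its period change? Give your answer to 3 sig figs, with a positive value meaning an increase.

41.1%

T ∝ 1/√g, so T'/T = 1/√(0.5020) = 1.411.
Percentage change in T = (1.411 − 1) × 100% = 41.1%.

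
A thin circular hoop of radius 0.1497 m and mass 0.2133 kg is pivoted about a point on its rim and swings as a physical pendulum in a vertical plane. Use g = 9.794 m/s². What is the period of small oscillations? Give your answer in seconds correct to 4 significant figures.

1.099 s

I_cm = mr² = 0.0047801 kg·m². The pivot is at distance d = 0.1497 m from the centre of mass.
By the parallel-axis theorem, I = I_cm + md² = 0.0047801 + 0.0047801 = 0.0095601 kg·m².
T = 2π√(I/(mgd)) = 2π√(0.0095601/(0.2133 × 9.794 × 0.1497)) = 1.099 s.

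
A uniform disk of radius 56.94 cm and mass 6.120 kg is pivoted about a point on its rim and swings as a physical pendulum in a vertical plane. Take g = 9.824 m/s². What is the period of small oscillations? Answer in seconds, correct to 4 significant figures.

1.853 s

I_cm = ½mr² = 0.99210 kg·m². The pivot is at distance d = 0.5694 m from the centre of mass.
By the parallel-axis theorem, I = I_cm + md² = 0.99210 + 1.9842 = 2.9763 kg·m².
T = 2π√(I/(mgd)) = 2π√(2.9763/(6.120 × 9.824 × 0.5694)) = 1.853 s.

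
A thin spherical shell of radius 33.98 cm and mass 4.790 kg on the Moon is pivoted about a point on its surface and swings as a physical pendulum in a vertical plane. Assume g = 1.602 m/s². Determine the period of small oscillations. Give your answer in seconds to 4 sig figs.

3.736 s

I_cm = (2/3)mr² = 0.36872 kg·m². The pivot is at distance d = 0.3398 m from the centre of mass.
By the parallel-axis theorem, I = I_cm + md² = 0.36872 + 0.55307 = 0.92179 kg·m².
T = 2π√(I/(mgd)) = 2π√(0.92179/(4.790 × 1.602 × 0.3398)) = 3.736 s.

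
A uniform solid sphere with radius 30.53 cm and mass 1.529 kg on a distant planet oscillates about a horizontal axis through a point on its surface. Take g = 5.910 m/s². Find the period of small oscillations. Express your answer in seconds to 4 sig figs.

1.690 s

I_cm = (2/5)mr² = 0.057006 kg·m². The pivot is at distance d = 0.3053 m from the centre of mass.
By the parallel-axis theorem, I = I_cm + md² = 0.057006 + 0.14252 = 0.19952 kg·m².
T = 2π√(I/(mgd)) = 2π√(0.19952/(1.529 × 5.910 × 0.3053)) = 1.690 s.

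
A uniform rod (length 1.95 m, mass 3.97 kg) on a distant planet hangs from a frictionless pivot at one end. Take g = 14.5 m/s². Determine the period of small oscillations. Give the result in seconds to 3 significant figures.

For a physical pendulum T = 2π√(I/(mgd)), with d = 0.9750 m from pivot to centre of mass.
I_cm = mL²/12 = 3.97 × 1.95²/12 = 1.258 kg·m²; I = I_cm + md² = 1.258 + 3.97 × 0.9750² = 5.032 kg·m².
T = 2π√(5.032/(3.97 × 14.5 × 0.9750)) = 1.88 s.

1.88 s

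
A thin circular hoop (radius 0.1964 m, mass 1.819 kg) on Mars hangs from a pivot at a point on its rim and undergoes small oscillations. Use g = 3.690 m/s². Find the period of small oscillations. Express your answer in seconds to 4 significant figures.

2.050 s

I_cm = mr² = 0.070164 kg·m². The pivot is at distance d = 0.1964 m from the centre of mass.
By the parallel-axis theorem, I = I_cm + md² = 0.070164 + 0.070164 = 0.14033 kg·m².
T = 2π√(I/(mgd)) = 2π√(0.14033/(1.819 × 3.690 × 0.1964)) = 2.050 s.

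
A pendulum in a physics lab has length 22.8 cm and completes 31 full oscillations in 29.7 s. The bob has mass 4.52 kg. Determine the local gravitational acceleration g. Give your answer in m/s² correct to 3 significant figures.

T = 29.7/31 = 0.9581 s.
From T = 2π√(L/g), g = 4π²L/T² = 4π² × 0.228/0.9581² = 9.81 m/s².

9.81 m/s²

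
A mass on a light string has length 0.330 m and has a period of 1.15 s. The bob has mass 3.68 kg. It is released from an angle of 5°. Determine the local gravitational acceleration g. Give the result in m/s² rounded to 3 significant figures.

From T = 2π√(L/g), g = 4π²L/T² = 4π² × 0.330/1.150² = 9.85 m/s².

9.85 m/s²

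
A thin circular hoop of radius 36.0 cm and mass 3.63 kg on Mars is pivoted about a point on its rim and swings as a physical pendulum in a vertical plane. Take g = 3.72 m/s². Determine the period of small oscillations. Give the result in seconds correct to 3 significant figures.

I_cm = mr² = 0.4704 kg·m². The pivot is at distance d = 0.360 m from the centre of mass.
By the parallel-axis theorem, I = I_cm + md² = 0.4704 + 0.4704 = 0.9409 kg·m².
T = 2π√(I/(mgd)) = 2π√(0.9409/(3.63 × 3.72 × 0.360)) = 2.76 s.

2.76 s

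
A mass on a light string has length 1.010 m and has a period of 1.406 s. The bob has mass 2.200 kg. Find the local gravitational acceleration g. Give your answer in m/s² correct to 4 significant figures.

20.17 m/s²

From T = 2π√(L/g), g = 4π²L/T² = 4π² × 1.010/1.4060² = 20.17 m/s².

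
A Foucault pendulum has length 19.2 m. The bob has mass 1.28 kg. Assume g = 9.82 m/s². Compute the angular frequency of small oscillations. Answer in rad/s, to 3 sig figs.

ω = √(g/L) = √(9.82/19.2) = 0.715 rad/s.

0.715 rad/s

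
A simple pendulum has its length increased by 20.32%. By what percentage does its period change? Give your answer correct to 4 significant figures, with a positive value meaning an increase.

T ∝ √L, so T'/T = √(1.2032) = 1.0969.
Percentage change in T = (1.0969 − 1) × 100% = 9.690%.

9.690%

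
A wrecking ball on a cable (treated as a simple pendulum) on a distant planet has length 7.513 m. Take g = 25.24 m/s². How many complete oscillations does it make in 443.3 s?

129

T = 2π√(L/g) = 2π√(7.513/25.24) = 3.4280 s.
Number of complete oscillations = ⌊443.3/3.4280⌋ = ⌊129.32⌋ = 129.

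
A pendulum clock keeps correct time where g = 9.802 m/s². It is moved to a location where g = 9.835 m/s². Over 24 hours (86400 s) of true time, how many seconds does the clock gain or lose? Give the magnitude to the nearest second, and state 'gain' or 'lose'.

The clock's period scales as T ∝ 1/√g, so T'/T = √(9.802/9.835) = 0.998321.
In 86400 s of true time the clock registers 86400/0.998321 = 86545.3 s, so it gains 145 s.

gain 145 s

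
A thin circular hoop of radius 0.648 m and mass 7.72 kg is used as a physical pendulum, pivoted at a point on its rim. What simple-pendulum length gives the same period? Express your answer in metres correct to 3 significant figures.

The equivalent simple-pendulum length is L_eq = I/(md), where I is about the pivot and d = 0.6480 m.
I_cm = mR² = 3.242 kg·m², so I = I_cm + md² = 3.242 + 3.242 = 6.483 kg·m².
L_eq = 6.483/(7.72 × 0.6480) = 1.30 m.

1.30 m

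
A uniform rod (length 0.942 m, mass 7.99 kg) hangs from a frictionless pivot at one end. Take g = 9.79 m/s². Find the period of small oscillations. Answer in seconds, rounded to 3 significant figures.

For a physical pendulum T = 2π√(I/(mgd)), with d = 0.4710 m from pivot to centre of mass.
I_cm = mL²/12 = 7.99 × 0.942²/12 = 0.5908 kg·m²; I = I_cm + md² = 0.5908 + 7.99 × 0.4710² = 2.363 kg·m².
T = 2π√(2.363/(7.99 × 9.79 × 0.4710)) = 1.59 s.

1.59 s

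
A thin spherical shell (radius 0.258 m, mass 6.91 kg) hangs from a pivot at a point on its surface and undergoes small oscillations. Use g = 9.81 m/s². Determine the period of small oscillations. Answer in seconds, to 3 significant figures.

I_cm = (2/3)mr² = 0.3066 kg·m². The pivot is at distance d = 0.258 m from the centre of mass.
By the parallel-axis theorem, I = I_cm + md² = 0.3066 + 0.4600 = 0.7666 kg·m².
T = 2π√(I/(mgd)) = 2π√(0.7666/(6.91 × 9.81 × 0.258)) = 1.32 s.

1.32 s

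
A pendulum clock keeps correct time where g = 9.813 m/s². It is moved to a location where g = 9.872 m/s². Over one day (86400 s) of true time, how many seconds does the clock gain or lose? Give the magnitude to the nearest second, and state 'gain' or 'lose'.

gain 259 s

The clock's period scales as T ∝ 1/√g, so T'/T = √(9.813/9.872) = 0.997007.
In 86400 s of true time the clock registers 86400/0.997007 = 86659.3 s, so it gains 259 s.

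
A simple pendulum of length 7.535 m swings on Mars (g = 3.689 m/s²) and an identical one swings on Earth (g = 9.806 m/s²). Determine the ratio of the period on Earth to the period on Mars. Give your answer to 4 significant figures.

0.6134

T ∝ 1/√g, so T₂/T₁ = √(g₁/g₂) = √(3.689/9.806) = 0.6134.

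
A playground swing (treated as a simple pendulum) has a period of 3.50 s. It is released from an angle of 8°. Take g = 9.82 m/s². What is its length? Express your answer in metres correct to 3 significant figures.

3.05 m

From T = 2π√(L/g), L = gT²/(4π²) = 9.82 × 3.500²/(4π²) = 3.05 m.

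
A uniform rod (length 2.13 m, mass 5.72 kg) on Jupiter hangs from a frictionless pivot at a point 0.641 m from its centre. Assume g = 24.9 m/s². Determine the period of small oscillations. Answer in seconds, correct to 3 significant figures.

For a physical pendulum T = 2π√(I/(mgd)), with d = 0.6410 m from pivot to centre of mass.
I_cm = mL²/12 = 5.72 × 2.13²/12 = 2.163 kg·m²; I = I_cm + md² = 2.163 + 5.72 × 0.6410² = 4.513 kg·m².
T = 2π√(4.513/(5.72 × 24.9 × 0.6410)) = 1.40 s.

1.40 s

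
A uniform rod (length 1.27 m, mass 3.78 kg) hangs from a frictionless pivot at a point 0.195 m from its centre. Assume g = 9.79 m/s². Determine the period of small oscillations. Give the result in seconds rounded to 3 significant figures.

For a physical pendulum T = 2π√(I/(mgd)), with d = 0.1950 m from pivot to centre of mass.
I_cm = mL²/12 = 3.78 × 1.27²/12 = 0.5081 kg·m²; I = I_cm + md² = 0.5081 + 3.78 × 0.1950² = 0.6518 kg·m².
T = 2π√(0.6518/(3.78 × 9.79 × 0.1950)) = 1.89 s.

1.89 s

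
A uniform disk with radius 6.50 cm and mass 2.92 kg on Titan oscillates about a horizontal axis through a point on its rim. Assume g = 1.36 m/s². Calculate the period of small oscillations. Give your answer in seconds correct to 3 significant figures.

1.68 s

I_cm = ½mr² = 0.006169 kg·m². The pivot is at distance d = 0.0650 m from the centre of mass.
By the parallel-axis theorem, I = I_cm + md² = 0.006169 + 0.01234 = 0.01851 kg·m².
T = 2π√(I/(mgd)) = 2π√(0.01851/(2.92 × 1.36 × 0.0650)) = 1.68 s.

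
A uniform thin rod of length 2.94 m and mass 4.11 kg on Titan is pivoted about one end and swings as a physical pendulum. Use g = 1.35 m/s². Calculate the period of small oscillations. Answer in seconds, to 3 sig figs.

For a physical pendulum T = 2π√(I/(mgd)), with d = 1.470 m from pivot to centre of mass.
I_cm = mL²/12 = 4.11 × 2.94²/12 = 2.960 kg·m²; I = I_cm + md² = 2.960 + 4.11 × 1.470² = 11.84 kg·m².
T = 2π√(11.84/(4.11 × 1.35 × 1.470)) = 7.57 s.

7.57 s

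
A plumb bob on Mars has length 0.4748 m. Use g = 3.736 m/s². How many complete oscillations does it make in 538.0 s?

240

T = 2π√(L/g) = 2π√(0.4748/3.736) = 2.2399 s.
Number of complete oscillations = ⌊538.0/2.2399⌋ = ⌊240.19⌋ = 240.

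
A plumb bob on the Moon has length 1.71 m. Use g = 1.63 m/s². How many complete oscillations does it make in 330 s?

51

T = 2π√(L/g) = 2π√(1.71/1.63) = 6.436 s.
Number of complete oscillations = ⌊330/6.436⌋ = ⌊51.28⌋ = 51.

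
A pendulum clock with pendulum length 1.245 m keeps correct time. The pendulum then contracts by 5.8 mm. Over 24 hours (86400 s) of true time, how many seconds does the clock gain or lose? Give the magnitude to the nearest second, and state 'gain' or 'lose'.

gain 202 s

T ∝ √L, so T'/T = √(1.23920/1.245) = 0.997668.
In 86400 s of true time the clock registers 86400/0.997668 = 86602.0 s, so it gains 202 s.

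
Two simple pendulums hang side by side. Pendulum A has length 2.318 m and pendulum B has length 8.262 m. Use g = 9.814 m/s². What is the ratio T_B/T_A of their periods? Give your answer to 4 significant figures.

T ∝ √L, so T_B/T_A = √(L_B/L_A) = √(8.262/2.318) = 1.888.

1.888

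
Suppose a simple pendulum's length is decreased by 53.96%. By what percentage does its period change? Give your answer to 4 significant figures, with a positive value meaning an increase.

-32.15%

T ∝ √L, so T'/T = √(0.46040) = 0.67853.
Percentage change in T = (0.67853 − 1) × 100% = -32.15%.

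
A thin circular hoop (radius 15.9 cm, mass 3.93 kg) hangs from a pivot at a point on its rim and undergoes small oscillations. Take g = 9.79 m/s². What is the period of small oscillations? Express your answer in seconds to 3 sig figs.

I_cm = mr² = 0.09935 kg·m². The pivot is at distance d = 0.159 m from the centre of mass.
By the parallel-axis theorem, I = I_cm + md² = 0.09935 + 0.09935 = 0.1987 kg·m².
T = 2π√(I/(mgd)) = 2π√(0.1987/(3.93 × 9.79 × 0.159)) = 1.13 s.

1.13 s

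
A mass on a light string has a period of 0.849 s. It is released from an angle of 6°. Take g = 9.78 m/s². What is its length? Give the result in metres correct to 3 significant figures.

0.179 m

From T = 2π√(L/g), L = gT²/(4π²) = 9.78 × 0.8490²/(4π²) = 0.179 m.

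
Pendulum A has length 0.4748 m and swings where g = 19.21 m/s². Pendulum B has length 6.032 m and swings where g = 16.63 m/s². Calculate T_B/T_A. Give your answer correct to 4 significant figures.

T = 2π√(L/g), so T_B/T_A = √((L_B/g_B)/(L_A/g_A)) = √((6.032/16.63)/(0.4748/19.21)) = 3.831.

3.831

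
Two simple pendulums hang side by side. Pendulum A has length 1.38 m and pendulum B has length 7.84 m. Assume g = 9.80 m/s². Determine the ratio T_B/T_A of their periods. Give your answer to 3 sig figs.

T ∝ √L, so T_B/T_A = √(L_B/L_A) = √(7.84/1.38) = 2.38.

2.38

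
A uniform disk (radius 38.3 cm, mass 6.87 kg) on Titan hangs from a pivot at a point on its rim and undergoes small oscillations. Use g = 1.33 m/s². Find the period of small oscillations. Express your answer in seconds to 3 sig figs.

4.13 s

I_cm = ½mr² = 0.5039 kg·m². The pivot is at distance d = 0.383 m from the centre of mass.
By the parallel-axis theorem, I = I_cm + md² = 0.5039 + 1.008 = 1.512 kg·m².
T = 2π√(I/(mgd)) = 2π√(1.512/(6.87 × 1.33 × 0.383)) = 4.13 s.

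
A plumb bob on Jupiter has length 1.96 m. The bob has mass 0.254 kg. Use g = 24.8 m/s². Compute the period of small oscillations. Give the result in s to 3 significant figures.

T = 2π√(L/g) = 2π√(1.96/24.8) = 2π × 0.2811 = 1.77 s.

1.77 s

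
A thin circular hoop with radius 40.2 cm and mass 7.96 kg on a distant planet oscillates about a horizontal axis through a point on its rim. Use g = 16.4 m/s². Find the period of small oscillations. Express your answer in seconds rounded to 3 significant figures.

I_cm = mr² = 1.286 kg·m². The pivot is at distance d = 0.402 m from the centre of mass.
By the parallel-axis theorem, I = I_cm + md² = 1.286 + 1.286 = 2.573 kg·m².
T = 2π√(I/(mgd)) = 2π√(2.573/(7.96 × 16.4 × 0.402)) = 1.39 s.

1.39 s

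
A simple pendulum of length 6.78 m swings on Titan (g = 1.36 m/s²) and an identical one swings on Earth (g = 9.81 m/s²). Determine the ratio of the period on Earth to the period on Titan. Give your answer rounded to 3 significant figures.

0.372

T ∝ 1/√g, so T₂/T₁ = √(g₁/g₂) = √(1.36/9.81) = 0.372.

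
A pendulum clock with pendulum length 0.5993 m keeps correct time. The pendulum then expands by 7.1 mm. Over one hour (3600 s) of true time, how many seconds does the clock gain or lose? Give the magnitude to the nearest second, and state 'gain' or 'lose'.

T ∝ √L, so T'/T = √(0.60640/0.5993) = 1.00591.
In 3600 s of true time the clock registers 3600/1.00591 = 3578.9 s, so it loses 21 s.

lose 21 s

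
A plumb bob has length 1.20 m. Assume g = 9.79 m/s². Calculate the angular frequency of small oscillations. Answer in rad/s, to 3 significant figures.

ω = √(g/L) = √(9.79/1.20) = 2.86 rad/s.

2.86 rad/s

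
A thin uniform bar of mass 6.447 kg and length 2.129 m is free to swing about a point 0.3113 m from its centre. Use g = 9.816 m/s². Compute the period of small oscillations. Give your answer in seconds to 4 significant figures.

2.476 s

For a physical pendulum T = 2π√(I/(mgd)), with d = 0.31130 m from pivot to centre of mass.
I_cm = mL²/12 = 6.447 × 2.129²/12 = 2.4352 kg·m²; I = I_cm + md² = 2.4352 + 6.447 × 0.31130² = 3.0599 kg·m².
T = 2π√(3.0599/(6.447 × 9.816 × 0.31130)) = 2.476 s.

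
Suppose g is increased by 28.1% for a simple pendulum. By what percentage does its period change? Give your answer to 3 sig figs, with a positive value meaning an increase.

T ∝ 1/√g, so T'/T = 1/√(1.281) = 0.8835.
Percentage change in T = (0.8835 − 1) × 100% = -11.6%.

-11.6%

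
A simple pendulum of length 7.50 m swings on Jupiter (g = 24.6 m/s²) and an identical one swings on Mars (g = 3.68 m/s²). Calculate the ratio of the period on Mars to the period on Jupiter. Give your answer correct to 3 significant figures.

2.59

T ∝ 1/√g, so T₂/T₁ = √(g₁/g₂) = √(24.6/3.68) = 2.59.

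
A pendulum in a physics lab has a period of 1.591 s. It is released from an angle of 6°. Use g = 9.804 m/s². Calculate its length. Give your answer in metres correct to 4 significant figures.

From T = 2π√(L/g), L = gT²/(4π²) = 9.804 × 1.5910²/(4π²) = 0.6286 m.

0.6286 m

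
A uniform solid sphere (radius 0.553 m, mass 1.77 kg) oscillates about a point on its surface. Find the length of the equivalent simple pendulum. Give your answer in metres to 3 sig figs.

The equivalent simple-pendulum length is L_eq = I/(md), where I is about the pivot and d = 0.5530 m.
I_cm = (2/5)mR² = 0.2165 kg·m², so I = I_cm + md² = 0.2165 + 0.5413 = 0.7578 kg·m².
L_eq = 0.7578/(1.77 × 0.5530) = 0.774 m.

0.774 m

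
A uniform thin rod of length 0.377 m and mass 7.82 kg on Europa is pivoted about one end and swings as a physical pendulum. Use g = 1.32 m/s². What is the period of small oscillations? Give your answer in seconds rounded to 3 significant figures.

For a physical pendulum T = 2π√(I/(mgd)), with d = 0.1885 m from pivot to centre of mass.
I_cm = mL²/12 = 7.82 × 0.377²/12 = 0.09262 kg·m²; I = I_cm + md² = 0.09262 + 7.82 × 0.1885² = 0.3705 kg·m².
T = 2π√(0.3705/(7.82 × 1.32 × 0.1885)) = 2.74 s.

2.74 s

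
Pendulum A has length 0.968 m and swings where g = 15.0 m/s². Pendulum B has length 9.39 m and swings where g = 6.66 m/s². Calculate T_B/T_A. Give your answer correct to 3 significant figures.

T = 2π√(L/g), so T_B/T_A = √((L_B/g_B)/(L_A/g_A)) = √((9.39/6.66)/(0.968/15.0)) = 4.67.

4.67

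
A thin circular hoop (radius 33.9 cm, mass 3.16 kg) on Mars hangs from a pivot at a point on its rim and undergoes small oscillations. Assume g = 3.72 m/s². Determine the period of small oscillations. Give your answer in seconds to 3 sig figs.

2.68 s

I_cm = mr² = 0.3632 kg·m². The pivot is at distance d = 0.339 m from the centre of mass.
By the parallel-axis theorem, I = I_cm + md² = 0.3632 + 0.3632 = 0.7263 kg·m².
T = 2π√(I/(mgd)) = 2π√(0.7263/(3.16 × 3.72 × 0.339)) = 2.68 s.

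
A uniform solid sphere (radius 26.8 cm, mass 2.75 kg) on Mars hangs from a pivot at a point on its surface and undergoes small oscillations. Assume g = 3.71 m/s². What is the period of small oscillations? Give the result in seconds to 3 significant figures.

I_cm = (2/5)mr² = 0.07901 kg·m². The pivot is at distance d = 0.268 m from the centre of mass.
By the parallel-axis theorem, I = I_cm + md² = 0.07901 + 0.1975 = 0.2765 kg·m².
T = 2π√(I/(mgd)) = 2π√(0.2765/(2.75 × 3.71 × 0.268)) = 2.00 s.

2.00 s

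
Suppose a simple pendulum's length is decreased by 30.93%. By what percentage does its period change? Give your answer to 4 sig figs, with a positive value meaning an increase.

-16.89%

T ∝ √L, so T'/T = √(0.69070) = 0.83108.
Percentage change in T = (0.83108 − 1) × 100% = -16.89%.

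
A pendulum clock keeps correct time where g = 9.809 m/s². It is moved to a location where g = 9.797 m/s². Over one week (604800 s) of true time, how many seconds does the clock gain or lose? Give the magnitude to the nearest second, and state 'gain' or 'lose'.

The clock's period scales as T ∝ 1/√g, so T'/T = √(9.809/9.797) = 1.00061.
In 604800 s of true time the clock registers 604800/1.00061 = 604429.9 s, so it loses 370 s.

lose 370 s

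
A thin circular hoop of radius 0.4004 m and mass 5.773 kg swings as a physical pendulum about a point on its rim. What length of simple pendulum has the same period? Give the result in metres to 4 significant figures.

The equivalent simple-pendulum length is L_eq = I/(md), where I is about the pivot and d = 0.40040 m.
I_cm = mR² = 0.92553 kg·m², so I = I_cm + md² = 0.92553 + 0.92553 = 1.8511 kg·m².
L_eq = 1.8511/(5.773 × 0.40040) = 0.8008 m.

0.8008 m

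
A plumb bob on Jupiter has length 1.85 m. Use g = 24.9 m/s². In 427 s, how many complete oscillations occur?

T = 2π√(L/g) = 2π√(1.85/24.9) = 1.713 s.
Number of complete oscillations = ⌊427/1.713⌋ = ⌊249.3⌋ = 249.

249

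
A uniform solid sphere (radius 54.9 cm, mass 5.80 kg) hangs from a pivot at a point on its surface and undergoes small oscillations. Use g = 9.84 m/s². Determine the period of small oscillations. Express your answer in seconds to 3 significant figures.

I_cm = (2/5)mr² = 0.6993 kg·m². The pivot is at distance d = 0.549 m from the centre of mass.
By the parallel-axis theorem, I = I_cm + md² = 0.6993 + 1.748 = 2.447 kg·m².
T = 2π√(I/(mgd)) = 2π√(2.447/(5.80 × 9.84 × 0.549)) = 1.76 s.

1.76 s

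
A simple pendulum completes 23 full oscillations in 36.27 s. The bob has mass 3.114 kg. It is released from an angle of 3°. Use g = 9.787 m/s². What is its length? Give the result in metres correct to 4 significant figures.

T = 36.27/23 = 1.5770 s.
From T = 2π√(L/g), L = gT²/(4π²) = 9.787 × 1.5770²/(4π²) = 0.6165 m.

0.6165 m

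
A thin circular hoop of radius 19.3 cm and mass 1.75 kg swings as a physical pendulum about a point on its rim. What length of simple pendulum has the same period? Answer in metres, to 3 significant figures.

0.386 m

The equivalent simple-pendulum length is L_eq = I/(md), where I is about the pivot and d = 0.1930 m.
I_cm = mR² = 0.06519 kg·m², so I = I_cm + md² = 0.06519 + 0.06519 = 0.1304 kg·m².
L_eq = 0.1304/(1.75 × 0.1930) = 0.386 m.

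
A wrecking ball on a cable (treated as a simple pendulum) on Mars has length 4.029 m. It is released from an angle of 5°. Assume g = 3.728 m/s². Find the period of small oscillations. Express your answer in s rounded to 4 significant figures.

T = 2π√(L/g) = 2π√(4.029/3.728) = 2π × 1.0396 = 6.532 s.

6.532 s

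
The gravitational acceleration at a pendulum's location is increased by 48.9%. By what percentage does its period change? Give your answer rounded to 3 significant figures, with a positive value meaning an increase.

T ∝ 1/√g, so T'/T = 1/√(1.489) = 0.8195.
Percentage change in T = (0.8195 − 1) × 100% = -18.0%.

-18.0%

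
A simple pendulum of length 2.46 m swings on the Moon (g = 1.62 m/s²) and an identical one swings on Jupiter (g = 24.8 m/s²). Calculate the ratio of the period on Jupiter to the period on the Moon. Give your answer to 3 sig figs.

T ∝ 1/√g, so T₂/T₁ = √(g₁/g₂) = √(1.62/24.8) = 0.256.

0.256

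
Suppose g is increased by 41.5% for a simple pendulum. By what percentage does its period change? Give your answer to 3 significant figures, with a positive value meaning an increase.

-15.9%

T ∝ 1/√g, so T'/T = 1/√(1.415) = 0.8407.
Percentage change in T = (0.8407 − 1) × 100% = -15.9%.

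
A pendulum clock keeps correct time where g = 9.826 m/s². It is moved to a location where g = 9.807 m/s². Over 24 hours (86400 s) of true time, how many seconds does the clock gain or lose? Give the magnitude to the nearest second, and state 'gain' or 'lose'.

The clock's period scales as T ∝ 1/√g, so T'/T = √(9.826/9.807) = 1.00097.
In 86400 s of true time the clock registers 86400/1.00097 = 86316.4 s, so it loses 84 s.

lose 84 s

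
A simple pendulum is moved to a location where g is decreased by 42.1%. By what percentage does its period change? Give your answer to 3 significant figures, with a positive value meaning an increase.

T ∝ 1/√g, so T'/T = 1/√(0.5790) = 1.314.
Percentage change in T = (1.314 − 1) × 100% = 31.4%.

31.4%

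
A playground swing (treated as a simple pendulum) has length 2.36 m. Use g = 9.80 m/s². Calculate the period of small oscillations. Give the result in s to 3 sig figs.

T = 2π√(L/g) = 2π√(2.36/9.80) = 2π × 0.4907 = 3.08 s.

3.08 s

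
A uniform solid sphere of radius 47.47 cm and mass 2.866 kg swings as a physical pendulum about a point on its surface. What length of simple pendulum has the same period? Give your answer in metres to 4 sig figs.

0.6646 m

The equivalent simple-pendulum length is L_eq = I/(md), where I is about the pivot and d = 0.47470 m.
I_cm = (2/5)mR² = 0.25833 kg·m², so I = I_cm + md² = 0.25833 + 0.64582 = 0.90415 kg·m².
L_eq = 0.90415/(2.866 × 0.47470) = 0.6646 m.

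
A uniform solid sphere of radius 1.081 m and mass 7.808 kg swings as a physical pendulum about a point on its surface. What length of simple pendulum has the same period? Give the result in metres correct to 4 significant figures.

The equivalent simple-pendulum length is L_eq = I/(md), where I is about the pivot and d = 1.0810 m.
I_cm = (2/5)mR² = 3.6496 kg·m², so I = I_cm + md² = 3.6496 + 9.1241 = 12.774 kg·m².
L_eq = 12.774/(7.808 × 1.0810) = 1.513 m.

1.513 m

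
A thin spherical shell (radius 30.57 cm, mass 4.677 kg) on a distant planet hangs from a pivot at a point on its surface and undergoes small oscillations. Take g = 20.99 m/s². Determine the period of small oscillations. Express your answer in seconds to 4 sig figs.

0.9789 s

I_cm = (2/3)mr² = 0.29138 kg·m². The pivot is at distance d = 0.3057 m from the centre of mass.
By the parallel-axis theorem, I = I_cm + md² = 0.29138 + 0.43708 = 0.72846 kg·m².
T = 2π√(I/(mgd)) = 2π√(0.72846/(4.677 × 20.99 × 0.3057)) = 0.9789 s.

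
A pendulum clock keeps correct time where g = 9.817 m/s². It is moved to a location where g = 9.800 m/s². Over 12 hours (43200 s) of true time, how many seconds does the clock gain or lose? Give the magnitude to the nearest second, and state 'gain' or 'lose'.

lose 37 s

The clock's period scales as T ∝ 1/√g, so T'/T = √(9.817/9.800) = 1.00087.
In 43200 s of true time the clock registers 43200/1.00087 = 43162.6 s, so it loses 37 s.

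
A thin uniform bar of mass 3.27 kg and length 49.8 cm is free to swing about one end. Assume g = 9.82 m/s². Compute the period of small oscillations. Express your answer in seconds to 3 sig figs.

For a physical pendulum T = 2π√(I/(mgd)), with d = 0.2490 m from pivot to centre of mass.
I_cm = mL²/12 = 3.27 × 0.498²/12 = 0.06758 kg·m²; I = I_cm + md² = 0.06758 + 3.27 × 0.2490² = 0.2703 kg·m².
T = 2π√(0.2703/(3.27 × 9.82 × 0.2490)) = 1.16 s.

1.16 s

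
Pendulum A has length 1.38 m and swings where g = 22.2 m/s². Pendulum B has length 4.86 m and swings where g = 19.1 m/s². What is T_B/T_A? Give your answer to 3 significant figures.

2.02

T = 2π√(L/g), so T_B/T_A = √((L_B/g_B)/(L_A/g_A)) = √((4.86/19.1)/(1.38/22.2)) = 2.02.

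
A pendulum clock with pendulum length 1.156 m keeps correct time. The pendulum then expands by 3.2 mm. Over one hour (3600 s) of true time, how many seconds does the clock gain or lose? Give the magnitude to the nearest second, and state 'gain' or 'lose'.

T ∝ √L, so T'/T = √(1.15920/1.156) = 1.00138.
In 3600 s of true time the clock registers 3600/1.00138 = 3595.0 s, so it loses 5 s.

lose 5 s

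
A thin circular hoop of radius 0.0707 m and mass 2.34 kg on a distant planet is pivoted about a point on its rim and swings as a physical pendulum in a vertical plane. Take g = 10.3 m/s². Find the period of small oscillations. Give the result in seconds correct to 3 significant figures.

0.736 s

I_cm = mr² = 0.01170 kg·m². The pivot is at distance d = 0.0707 m from the centre of mass.
By the parallel-axis theorem, I = I_cm + md² = 0.01170 + 0.01170 = 0.02339 kg·m².
T = 2π√(I/(mgd)) = 2π√(0.02339/(2.34 × 10.3 × 0.0707)) = 0.736 s.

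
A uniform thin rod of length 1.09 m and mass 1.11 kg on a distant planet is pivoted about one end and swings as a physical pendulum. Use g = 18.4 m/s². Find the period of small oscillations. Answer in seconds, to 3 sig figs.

1.25 s

For a physical pendulum T = 2π√(I/(mgd)), with d = 0.5450 m from pivot to centre of mass.
I_cm = mL²/12 = 1.11 × 1.09²/12 = 0.1099 kg·m²; I = I_cm + md² = 0.1099 + 1.11 × 0.5450² = 0.4396 kg·m².
T = 2π√(0.4396/(1.11 × 18.4 × 0.5450)) = 1.25 s.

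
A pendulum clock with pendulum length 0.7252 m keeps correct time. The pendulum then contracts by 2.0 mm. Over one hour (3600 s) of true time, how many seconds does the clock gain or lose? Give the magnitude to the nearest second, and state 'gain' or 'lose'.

gain 5 s

T ∝ √L, so T'/T = √(0.72320/0.7252) = 0.998620.
In 3600 s of true time the clock registers 3600/0.998620 = 3605.0 s, so it gains 5 s.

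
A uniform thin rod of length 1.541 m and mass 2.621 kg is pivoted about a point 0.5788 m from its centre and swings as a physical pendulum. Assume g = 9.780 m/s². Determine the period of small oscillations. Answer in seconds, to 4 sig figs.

1.928 s

For a physical pendulum T = 2π√(I/(mgd)), with d = 0.57880 m from pivot to centre of mass.
I_cm = mL²/12 = 2.621 × 1.541²/12 = 0.51867 kg·m²; I = I_cm + md² = 0.51867 + 2.621 × 0.57880² = 1.3967 kg·m².
T = 2π√(1.3967/(2.621 × 9.780 × 0.57880)) = 1.928 s.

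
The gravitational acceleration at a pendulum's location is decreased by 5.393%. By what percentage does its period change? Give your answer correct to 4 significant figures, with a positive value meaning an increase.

T ∝ 1/√g, so T'/T = 1/√(0.94607) = 1.0281.
Percentage change in T = (1.0281 − 1) × 100% = 2.811%.

2.811%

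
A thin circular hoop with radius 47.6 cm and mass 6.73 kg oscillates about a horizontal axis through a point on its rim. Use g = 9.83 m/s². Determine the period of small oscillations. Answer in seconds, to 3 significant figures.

I_cm = mr² = 1.525 kg·m². The pivot is at distance d = 0.476 m from the centre of mass.
By the parallel-axis theorem, I = I_cm + md² = 1.525 + 1.525 = 3.050 kg·m².
T = 2π√(I/(mgd)) = 2π√(3.050/(6.73 × 9.83 × 0.476)) = 1.96 s.

1.96 s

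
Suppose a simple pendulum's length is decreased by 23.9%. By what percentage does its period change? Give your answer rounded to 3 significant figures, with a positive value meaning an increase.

-12.8%

T ∝ √L, so T'/T = √(0.7610) = 0.8724.
Percentage change in T = (0.8724 − 1) × 100% = -12.8%.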